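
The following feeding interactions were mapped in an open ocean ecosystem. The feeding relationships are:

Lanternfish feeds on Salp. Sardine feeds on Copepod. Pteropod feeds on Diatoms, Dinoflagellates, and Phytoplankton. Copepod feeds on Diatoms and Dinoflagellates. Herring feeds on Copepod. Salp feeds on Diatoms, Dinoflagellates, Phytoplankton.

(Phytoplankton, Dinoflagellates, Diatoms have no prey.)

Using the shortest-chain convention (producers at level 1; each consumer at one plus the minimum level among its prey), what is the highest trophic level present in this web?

Producers (level 1): Phytoplankton, Dinoflagellates, Diatoms.
Following each consumer down to its lowest-level prey: Dinoflagellates → Copepod → Sardine (levels 1 through 3).
All prey of Sardine (Copepod 2) are at level 2 or above, so Sardine is at level 1 + 2 = 3.
Every consumer has at least one prey at level 2 or below, so none exceeds level 3.

3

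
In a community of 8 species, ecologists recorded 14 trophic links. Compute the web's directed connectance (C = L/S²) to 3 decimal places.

The web has S = 8 species and L = 14 feeding links.
C = L / S² = 14 / 64 = 0.2188 ≈ 0.219.

C = 0.219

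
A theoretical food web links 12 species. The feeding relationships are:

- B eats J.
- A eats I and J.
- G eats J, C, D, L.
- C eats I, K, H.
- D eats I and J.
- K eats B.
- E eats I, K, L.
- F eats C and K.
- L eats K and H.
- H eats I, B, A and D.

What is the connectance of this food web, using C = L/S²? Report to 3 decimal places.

The web has S = 12 species and L = 24 feeding links.
C = L / S² = 24 / 144 = 0.1667 ≈ 0.167.

C = 0.167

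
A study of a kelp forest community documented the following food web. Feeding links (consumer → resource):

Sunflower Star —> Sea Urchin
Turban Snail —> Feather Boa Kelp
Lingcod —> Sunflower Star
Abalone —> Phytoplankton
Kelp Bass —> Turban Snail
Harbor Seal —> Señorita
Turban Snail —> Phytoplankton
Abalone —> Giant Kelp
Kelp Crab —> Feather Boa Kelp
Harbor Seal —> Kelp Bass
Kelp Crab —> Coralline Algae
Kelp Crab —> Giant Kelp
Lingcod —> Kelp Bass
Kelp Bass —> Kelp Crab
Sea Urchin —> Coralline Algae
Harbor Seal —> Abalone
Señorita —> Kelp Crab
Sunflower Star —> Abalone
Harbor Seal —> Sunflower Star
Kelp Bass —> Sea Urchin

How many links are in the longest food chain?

3 links

One longest chain: Coralline Algae → Sea Urchin → Kelp Bass → Harbor Seal.
It has 4 species and 3 links.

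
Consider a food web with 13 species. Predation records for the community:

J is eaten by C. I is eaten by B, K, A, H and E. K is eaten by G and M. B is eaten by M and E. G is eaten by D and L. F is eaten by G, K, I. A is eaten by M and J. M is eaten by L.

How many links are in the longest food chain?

4 links

One longest chain: F → I → A → M → L.
It has 5 species and 4 links.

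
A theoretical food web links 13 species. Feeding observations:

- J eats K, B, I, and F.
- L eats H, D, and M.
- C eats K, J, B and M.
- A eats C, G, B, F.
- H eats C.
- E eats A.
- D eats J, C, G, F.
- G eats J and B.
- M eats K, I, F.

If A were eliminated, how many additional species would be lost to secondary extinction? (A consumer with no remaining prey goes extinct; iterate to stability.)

1

Remove A.
Round 1: E (all prey gone) → extinct.
No further losses. Total secondary extinctions: 1.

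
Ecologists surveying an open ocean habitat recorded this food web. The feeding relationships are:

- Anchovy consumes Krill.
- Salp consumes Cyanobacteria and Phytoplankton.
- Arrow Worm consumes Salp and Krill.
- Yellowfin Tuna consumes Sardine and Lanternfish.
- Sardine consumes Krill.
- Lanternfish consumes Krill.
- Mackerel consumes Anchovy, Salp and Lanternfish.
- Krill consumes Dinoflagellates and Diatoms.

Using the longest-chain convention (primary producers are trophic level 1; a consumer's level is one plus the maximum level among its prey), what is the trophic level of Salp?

Cyanobacteria is a producer → level 1.
Salp eats Cyanobacteria (level 1); other prey at levels: Phytoplankton 1 → level 2.

Trophic level 2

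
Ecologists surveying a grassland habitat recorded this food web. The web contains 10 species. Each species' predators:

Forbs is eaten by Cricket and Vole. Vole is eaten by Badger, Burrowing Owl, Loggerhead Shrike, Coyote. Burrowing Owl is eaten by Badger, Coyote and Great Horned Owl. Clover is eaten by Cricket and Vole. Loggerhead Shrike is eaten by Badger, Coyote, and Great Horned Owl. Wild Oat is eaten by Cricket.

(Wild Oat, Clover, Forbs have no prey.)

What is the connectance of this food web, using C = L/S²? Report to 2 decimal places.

The web has S = 10 species and L = 15 feeding links.
C = L / S² = 15 / 100 = 0.1500 ≈ 0.15.

C = 0.15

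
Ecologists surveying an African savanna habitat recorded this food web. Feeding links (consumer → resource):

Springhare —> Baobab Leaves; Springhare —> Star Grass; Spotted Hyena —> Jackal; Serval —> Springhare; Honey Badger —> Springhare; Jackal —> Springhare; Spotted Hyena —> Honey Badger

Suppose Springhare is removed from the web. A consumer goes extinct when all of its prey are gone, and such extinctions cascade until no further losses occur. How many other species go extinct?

Remove Springhare.
Round 1: Jackal (all prey gone), Honey Badger (all prey gone), Serval (all prey gone) → extinct.
Round 2: Spotted Hyena (all prey gone) → extinct.
No further losses. Total secondary extinctions: 4.

4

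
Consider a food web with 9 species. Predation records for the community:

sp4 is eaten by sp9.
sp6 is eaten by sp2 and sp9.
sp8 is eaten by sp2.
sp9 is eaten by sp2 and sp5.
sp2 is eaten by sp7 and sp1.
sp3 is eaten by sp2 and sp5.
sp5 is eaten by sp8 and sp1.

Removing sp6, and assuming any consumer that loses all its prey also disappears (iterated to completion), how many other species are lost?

Remove sp6.
Every predator of it retains at least one other prey: sp9 still has sp4; sp2 still has sp3, sp9, sp8.
No consumer loses all prey, so no secondary extinctions occur.

0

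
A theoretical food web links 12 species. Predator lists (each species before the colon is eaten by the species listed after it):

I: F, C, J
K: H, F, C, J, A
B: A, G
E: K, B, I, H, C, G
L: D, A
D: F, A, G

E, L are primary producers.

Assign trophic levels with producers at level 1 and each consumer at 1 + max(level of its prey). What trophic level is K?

E is a producer → level 1.
K eats E → level 2.

Trophic level 2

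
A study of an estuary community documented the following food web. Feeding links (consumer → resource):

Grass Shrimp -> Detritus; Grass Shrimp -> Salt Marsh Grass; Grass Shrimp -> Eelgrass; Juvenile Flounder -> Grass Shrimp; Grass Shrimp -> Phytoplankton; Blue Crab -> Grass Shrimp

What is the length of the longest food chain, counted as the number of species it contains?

3 species

One longest chain: Detritus → Grass Shrimp → Juvenile Flounder.
It has 3 species and 2 links.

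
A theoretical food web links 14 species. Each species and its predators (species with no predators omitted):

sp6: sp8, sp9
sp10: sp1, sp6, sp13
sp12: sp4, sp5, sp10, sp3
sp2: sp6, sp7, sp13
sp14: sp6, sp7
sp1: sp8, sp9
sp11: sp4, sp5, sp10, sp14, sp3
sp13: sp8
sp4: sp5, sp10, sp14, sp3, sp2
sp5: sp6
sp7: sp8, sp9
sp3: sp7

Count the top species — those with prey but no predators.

2

Top species (has prey, but nothing eats it): sp8, sp9.
Count: 2.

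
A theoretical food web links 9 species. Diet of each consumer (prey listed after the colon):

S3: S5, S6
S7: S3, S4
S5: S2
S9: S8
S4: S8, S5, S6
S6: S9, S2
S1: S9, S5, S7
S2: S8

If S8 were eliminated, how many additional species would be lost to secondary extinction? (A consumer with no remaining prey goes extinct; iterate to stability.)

8

Remove S8.
Round 1: S9 (all prey gone), S2 (all prey gone) → extinct.
Round 2: S5 (all prey gone), S6 (all prey gone) → extinct.
Round 3: S3 (all prey gone), S4 (all prey gone) → extinct.
Round 4: S7 (all prey gone) → extinct.
Round 5: S1 (all prey gone) → extinct.
No further losses. Total secondary extinctions: 8.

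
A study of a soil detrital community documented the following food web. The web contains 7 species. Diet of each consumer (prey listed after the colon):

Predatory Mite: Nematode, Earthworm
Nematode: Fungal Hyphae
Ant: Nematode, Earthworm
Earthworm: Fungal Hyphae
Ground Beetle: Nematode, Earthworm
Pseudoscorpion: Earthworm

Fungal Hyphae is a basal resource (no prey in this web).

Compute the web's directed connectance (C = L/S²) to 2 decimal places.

C = 0.18

The web has S = 7 species and L = 9 feeding links.
C = L / S² = 9 / 49 = 0.1837 ≈ 0.18.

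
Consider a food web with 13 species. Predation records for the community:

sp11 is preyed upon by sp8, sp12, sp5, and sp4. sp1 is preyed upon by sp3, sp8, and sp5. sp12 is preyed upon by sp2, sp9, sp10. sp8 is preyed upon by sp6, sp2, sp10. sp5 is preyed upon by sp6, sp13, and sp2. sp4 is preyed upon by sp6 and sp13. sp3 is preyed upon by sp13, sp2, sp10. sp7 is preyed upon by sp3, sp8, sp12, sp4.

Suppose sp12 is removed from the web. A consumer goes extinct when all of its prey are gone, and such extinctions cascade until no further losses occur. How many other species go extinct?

1

Remove sp12.
Round 1: sp9 (all prey gone) → extinct.
No further losses. Total secondary extinctions: 1.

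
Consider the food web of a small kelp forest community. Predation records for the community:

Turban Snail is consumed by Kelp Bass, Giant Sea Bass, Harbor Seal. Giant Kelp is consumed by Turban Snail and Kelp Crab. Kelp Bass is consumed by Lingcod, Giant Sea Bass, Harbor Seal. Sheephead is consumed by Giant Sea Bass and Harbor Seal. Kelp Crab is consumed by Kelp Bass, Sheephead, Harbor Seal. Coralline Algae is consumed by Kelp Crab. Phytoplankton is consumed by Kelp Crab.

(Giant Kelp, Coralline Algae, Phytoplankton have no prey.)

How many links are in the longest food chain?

One longest chain: Giant Kelp → Turban Snail → Kelp Bass → Lingcod.
It has 4 species and 3 links.

3 links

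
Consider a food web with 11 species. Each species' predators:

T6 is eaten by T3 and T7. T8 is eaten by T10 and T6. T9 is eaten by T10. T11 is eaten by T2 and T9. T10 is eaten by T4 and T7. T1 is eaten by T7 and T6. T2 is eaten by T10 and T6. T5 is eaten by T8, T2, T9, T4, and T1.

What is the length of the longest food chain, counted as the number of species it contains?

One longest chain: T5 → T2 → T10 → T4.
It has 4 species and 3 links.

4 species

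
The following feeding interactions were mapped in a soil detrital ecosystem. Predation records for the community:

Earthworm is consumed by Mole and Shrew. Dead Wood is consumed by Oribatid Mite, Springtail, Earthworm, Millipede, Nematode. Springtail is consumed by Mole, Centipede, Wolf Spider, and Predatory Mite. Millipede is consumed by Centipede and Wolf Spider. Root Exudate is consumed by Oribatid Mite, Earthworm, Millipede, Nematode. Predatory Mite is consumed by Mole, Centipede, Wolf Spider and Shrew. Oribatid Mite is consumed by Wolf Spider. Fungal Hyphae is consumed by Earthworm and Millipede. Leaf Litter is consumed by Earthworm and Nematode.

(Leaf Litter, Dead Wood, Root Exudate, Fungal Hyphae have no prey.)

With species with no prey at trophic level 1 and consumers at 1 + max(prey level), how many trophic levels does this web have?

4

Basal resources (level 1): Leaf Litter, Dead Wood, Root Exudate, Fungal Hyphae.
Dead Wood → Springtail → Predatory Mite → Mole gives Mole level 4.
No species has a prey at level 4, so no species reaches level 5.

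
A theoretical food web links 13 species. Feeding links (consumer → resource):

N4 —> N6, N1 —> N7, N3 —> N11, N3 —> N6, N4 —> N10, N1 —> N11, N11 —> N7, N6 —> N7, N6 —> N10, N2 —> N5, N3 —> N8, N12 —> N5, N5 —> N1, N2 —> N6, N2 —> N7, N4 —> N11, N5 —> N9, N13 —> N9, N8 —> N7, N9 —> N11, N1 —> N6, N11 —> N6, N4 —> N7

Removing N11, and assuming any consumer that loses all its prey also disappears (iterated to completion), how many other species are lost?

Remove N11.
Round 1: N9 (all prey gone) → extinct.
Round 2: N13 (all prey gone) → extinct.
No further losses. Total secondary extinctions: 2.

2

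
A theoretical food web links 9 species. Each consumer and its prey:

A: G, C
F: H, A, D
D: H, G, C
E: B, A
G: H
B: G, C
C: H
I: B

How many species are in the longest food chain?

One longest chain: H → G → B → I.
It has 4 species and 3 links.

4 species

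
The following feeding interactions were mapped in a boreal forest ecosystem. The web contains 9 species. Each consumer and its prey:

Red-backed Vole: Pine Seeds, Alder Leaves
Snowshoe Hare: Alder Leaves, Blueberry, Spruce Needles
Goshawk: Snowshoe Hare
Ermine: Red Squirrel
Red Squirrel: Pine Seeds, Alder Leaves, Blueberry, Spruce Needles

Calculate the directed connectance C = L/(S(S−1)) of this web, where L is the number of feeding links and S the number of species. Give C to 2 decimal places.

The web has S = 9 species and L = 11 feeding links.
C = L / (S(S−1)) = 11 / 72 = 0.1528 ≈ 0.15.

C = 0.15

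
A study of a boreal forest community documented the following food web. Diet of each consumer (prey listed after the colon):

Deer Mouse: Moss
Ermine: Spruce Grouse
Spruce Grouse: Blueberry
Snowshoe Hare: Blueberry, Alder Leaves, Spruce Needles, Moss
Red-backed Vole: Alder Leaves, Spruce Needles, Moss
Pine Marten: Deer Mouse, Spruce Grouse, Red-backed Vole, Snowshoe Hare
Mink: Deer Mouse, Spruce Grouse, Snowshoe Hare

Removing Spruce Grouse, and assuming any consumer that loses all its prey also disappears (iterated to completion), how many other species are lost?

1

Remove Spruce Grouse.
Round 1: Ermine (all prey gone) → extinct.
No further losses. Total secondary extinctions: 1.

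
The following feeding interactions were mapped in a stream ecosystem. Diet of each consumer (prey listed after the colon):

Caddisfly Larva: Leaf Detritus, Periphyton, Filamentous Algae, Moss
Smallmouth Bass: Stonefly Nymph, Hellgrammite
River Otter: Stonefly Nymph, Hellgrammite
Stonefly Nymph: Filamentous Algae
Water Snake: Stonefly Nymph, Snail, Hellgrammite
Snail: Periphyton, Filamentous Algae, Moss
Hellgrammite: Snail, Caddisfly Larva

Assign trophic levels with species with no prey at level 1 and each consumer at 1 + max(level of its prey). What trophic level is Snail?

Trophic level 2

Periphyton has no prey (basal) → level 1.
Snail eats Periphyton (level 1); other prey at levels: Filamentous Algae 1, Moss 1 → level 2.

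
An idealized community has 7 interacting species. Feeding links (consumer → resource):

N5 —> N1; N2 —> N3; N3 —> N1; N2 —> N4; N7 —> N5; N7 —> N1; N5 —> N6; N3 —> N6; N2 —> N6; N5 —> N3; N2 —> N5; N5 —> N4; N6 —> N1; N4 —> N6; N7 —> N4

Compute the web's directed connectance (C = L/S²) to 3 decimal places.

C = 0.306

The web has S = 7 species and L = 15 feeding links.
C = L / S² = 15 / 49 = 0.3061 ≈ 0.306.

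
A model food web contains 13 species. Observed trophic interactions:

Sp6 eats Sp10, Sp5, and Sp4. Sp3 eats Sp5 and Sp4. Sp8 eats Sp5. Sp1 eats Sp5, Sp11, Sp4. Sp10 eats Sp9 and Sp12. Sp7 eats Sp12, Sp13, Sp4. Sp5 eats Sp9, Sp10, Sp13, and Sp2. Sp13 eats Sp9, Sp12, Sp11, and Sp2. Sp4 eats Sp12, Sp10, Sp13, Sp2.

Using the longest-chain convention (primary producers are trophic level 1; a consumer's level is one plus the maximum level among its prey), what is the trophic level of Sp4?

Trophic level 3

Sp12 is a producer → level 1.
Sp13 eats Sp12 (level 1); other prey at levels: Sp9 1, Sp11 1, Sp2 1 → level 2.
Sp4 eats Sp13 (level 2); other prey at levels: Sp12 1, Sp2 1, Sp10 2 → level 3.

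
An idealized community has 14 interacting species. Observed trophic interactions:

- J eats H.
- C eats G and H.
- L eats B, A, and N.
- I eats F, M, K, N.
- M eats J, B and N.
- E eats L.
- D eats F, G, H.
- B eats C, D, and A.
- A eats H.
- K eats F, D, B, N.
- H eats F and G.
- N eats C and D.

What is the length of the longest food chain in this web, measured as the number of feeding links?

5 links

One longest chain: F → H → C → B → M → I.
It has 6 species and 5 links.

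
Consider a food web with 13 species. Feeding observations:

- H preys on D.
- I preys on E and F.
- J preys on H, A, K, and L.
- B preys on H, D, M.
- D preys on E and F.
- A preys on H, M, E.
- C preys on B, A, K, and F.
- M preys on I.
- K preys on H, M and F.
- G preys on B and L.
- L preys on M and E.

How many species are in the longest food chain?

5 species

One longest chain: F → I → M → B → G.
It has 5 species and 4 links.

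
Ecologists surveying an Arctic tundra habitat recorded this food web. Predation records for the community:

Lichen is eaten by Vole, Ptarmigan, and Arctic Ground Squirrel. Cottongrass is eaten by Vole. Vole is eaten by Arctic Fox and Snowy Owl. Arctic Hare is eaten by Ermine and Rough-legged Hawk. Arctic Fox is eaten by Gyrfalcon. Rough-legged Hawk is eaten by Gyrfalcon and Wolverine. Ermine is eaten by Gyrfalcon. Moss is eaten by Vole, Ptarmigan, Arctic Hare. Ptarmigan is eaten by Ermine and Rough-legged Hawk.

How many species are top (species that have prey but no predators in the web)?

Top species (has prey, but nothing eats it): Arctic Ground Squirrel, Snowy Owl, Gyrfalcon, Wolverine.
Count: 4.

4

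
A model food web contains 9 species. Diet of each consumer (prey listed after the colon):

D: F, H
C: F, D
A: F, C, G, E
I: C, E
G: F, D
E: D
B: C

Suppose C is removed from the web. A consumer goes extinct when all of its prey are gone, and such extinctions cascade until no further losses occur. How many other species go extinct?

1

Remove C.
Round 1: B (all prey gone) → extinct.
No further losses. Total secondary extinctions: 1.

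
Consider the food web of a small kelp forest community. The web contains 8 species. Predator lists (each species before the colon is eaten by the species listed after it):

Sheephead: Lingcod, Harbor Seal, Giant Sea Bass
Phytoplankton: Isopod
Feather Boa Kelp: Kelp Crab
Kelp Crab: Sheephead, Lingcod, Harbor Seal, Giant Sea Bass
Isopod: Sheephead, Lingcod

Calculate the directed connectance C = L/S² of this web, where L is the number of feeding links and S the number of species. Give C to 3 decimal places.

The web has S = 8 species and L = 11 feeding links.
C = L / S² = 11 / 64 = 0.1719 ≈ 0.172.

C = 0.172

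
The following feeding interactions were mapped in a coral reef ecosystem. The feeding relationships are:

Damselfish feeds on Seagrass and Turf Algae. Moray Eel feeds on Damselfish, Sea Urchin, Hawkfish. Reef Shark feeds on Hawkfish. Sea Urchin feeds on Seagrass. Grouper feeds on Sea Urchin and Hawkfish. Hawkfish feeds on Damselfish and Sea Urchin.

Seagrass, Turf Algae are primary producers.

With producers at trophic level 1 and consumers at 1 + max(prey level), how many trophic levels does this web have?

Producers (level 1): Seagrass, Turf Algae.
Seagrass → Sea Urchin → Hawkfish → Moray Eel gives Moray Eel level 4.
No species has a prey at level 4, so no species reaches level 5.

4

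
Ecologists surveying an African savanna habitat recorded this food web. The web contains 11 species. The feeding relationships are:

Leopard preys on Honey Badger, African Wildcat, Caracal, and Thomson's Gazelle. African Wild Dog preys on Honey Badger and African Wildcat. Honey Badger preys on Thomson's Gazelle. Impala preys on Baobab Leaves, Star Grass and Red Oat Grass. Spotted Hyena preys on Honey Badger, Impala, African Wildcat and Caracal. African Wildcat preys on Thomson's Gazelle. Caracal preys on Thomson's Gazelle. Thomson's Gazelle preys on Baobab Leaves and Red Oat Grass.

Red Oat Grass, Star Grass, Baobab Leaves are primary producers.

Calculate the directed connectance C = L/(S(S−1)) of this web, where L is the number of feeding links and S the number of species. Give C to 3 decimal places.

The web has S = 11 species and L = 18 feeding links.
C = L / (S(S−1)) = 18 / 110 = 0.1636 ≈ 0.164.

C = 0.164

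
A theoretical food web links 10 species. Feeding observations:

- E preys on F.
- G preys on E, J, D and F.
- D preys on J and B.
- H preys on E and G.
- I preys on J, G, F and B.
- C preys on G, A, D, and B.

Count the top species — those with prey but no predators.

Top species (has prey, but nothing eats it): C, I, H.
Count: 3.

3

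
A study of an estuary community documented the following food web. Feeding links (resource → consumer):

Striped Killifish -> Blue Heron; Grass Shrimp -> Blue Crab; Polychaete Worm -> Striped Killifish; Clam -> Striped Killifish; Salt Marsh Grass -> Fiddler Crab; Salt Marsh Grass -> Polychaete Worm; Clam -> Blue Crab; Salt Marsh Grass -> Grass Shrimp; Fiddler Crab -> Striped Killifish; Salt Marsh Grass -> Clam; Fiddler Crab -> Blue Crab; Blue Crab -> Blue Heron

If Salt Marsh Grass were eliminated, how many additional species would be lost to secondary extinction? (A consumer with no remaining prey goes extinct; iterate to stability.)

7

Remove Salt Marsh Grass.
Round 1: Polychaete Worm (all prey gone), Grass Shrimp (all prey gone), Clam (all prey gone), Fiddler Crab (all prey gone) → extinct.
Round 2: Blue Crab (all prey gone), Striped Killifish (all prey gone) → extinct.
Round 3: Blue Heron (all prey gone) → extinct.
No further losses. Total secondary extinctions: 7.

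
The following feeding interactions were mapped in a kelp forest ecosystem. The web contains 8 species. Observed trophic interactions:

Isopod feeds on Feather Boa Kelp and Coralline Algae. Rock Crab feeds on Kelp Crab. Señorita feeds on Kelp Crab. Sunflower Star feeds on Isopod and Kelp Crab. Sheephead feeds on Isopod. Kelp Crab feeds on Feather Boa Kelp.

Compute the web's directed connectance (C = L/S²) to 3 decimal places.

The web has S = 8 species and L = 8 feeding links.
C = L / S² = 8 / 64 = 0.1250 ≈ 0.125.

C = 0.125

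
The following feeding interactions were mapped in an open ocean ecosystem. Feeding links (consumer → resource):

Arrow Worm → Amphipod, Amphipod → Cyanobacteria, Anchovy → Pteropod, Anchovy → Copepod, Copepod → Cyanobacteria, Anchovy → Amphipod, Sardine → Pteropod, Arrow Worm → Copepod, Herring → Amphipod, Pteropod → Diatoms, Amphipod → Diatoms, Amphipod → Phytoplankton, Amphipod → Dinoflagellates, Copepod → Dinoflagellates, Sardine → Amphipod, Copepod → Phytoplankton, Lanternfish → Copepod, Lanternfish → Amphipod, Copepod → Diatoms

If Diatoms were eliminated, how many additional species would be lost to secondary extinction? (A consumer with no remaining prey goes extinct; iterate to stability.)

Remove Diatoms.
Round 1: Pteropod (all prey gone) → extinct.
No further losses. Total secondary extinctions: 1.

1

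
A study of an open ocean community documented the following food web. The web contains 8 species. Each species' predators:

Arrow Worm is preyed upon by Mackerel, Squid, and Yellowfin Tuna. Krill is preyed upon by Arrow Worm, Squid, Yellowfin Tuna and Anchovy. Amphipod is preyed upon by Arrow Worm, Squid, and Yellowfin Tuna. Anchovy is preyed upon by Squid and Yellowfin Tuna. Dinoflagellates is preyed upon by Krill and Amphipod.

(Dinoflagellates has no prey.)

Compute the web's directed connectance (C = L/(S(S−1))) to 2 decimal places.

C = 0.25

The web has S = 8 species and L = 14 feeding links.
C = L / (S(S−1)) = 14 / 56 = 0.2500 ≈ 0.25.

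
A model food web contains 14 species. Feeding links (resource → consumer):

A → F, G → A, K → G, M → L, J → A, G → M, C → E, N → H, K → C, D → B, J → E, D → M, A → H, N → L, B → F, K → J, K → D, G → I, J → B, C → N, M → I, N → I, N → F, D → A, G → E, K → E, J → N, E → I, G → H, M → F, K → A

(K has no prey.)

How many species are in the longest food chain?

4 species

One longest chain: K → D → A → F.
It has 4 species and 3 links.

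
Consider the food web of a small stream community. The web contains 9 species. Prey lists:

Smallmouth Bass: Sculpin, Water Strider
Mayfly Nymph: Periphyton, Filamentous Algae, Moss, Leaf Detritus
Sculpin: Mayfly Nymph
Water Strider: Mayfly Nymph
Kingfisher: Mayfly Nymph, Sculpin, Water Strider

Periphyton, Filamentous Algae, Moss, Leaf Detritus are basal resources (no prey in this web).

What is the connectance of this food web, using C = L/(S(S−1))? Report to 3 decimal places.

C = 0.153

The web has S = 9 species and L = 11 feeding links.
C = L / (S(S−1)) = 11 / 72 = 0.1528 ≈ 0.153.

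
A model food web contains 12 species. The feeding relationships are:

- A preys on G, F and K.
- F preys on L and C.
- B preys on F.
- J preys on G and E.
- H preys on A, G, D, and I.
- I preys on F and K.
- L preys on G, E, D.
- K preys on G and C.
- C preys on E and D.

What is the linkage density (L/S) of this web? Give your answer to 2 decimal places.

L/S = 1.75

There are L = 21 links among S = 12 species.
L/S = 21/12 = 1.7500 ≈ 1.75.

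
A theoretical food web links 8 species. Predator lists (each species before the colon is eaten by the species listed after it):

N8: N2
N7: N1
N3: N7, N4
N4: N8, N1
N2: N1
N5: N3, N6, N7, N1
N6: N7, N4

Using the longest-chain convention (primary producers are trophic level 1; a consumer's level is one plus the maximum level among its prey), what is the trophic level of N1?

Trophic level 6

N5 is a producer → level 1.
N3 eats N5 → level 2.
N4 eats N3 (level 2); other prey at levels: N6 2 → level 3.
N8 eats N4 → level 4.
N2 eats N8 → level 5.
N1 eats N2 (level 5); other prey at levels: N5 1, N7 3, N4 3 → level 6.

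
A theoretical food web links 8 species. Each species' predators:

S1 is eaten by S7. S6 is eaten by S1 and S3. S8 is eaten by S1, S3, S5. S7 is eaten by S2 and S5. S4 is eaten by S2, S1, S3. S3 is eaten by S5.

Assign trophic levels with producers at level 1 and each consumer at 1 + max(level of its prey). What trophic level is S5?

Trophic level 4

S6 is a producer → level 1.
S1 eats S6 (level 1); other prey at levels: S4 1, S8 1 → level 2.
S7 eats S1 → level 3.
S5 eats S7 (level 3); other prey at levels: S8 1, S3 2 → level 4.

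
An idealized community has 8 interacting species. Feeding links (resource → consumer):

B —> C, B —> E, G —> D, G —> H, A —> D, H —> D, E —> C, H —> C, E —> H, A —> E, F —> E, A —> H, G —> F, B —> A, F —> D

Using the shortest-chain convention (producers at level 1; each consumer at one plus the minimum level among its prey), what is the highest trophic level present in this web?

2

Producers (level 1): G, B.
Following each consumer down to its lowest-level prey: G → F (levels 1 through 2).
All prey of F (G 1) are at level 1 or above, so F is at level 1 + 1 = 2.
Every consumer has at least one prey at level 1 or below, so none exceeds level 2.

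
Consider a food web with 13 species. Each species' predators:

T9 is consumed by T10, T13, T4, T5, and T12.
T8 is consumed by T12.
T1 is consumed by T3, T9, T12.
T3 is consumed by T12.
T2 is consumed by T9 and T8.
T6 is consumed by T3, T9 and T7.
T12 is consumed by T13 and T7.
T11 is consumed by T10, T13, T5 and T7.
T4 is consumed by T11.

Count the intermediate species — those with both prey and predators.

6

Intermediate species (has both prey and predators): T8, T9, T3, T12, T4, T11.
Count: 6.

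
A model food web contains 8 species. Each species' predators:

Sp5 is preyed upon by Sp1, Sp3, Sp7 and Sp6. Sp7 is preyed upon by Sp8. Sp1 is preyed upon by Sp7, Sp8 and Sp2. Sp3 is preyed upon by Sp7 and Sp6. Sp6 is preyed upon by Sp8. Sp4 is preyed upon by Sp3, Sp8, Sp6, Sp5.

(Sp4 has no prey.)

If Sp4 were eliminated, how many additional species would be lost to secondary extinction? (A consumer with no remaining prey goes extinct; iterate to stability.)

Remove Sp4.
Round 1: Sp5 (all prey gone) → extinct.
Round 2: Sp3 (all prey gone), Sp1 (all prey gone) → extinct.
Round 3: Sp7 (all prey gone), Sp6 (all prey gone), Sp2 (all prey gone) → extinct.
Round 4: Sp8 (all prey gone) → extinct.
No further losses. Total secondary extinctions: 7.

7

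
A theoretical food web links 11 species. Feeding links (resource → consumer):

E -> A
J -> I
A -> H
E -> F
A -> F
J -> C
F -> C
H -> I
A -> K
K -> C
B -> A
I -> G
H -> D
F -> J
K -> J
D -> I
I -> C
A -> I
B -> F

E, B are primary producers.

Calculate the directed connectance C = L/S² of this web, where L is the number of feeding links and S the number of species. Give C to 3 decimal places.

C = 0.157

The web has S = 11 species and L = 19 feeding links.
C = L / S² = 19 / 121 = 0.1570 ≈ 0.157.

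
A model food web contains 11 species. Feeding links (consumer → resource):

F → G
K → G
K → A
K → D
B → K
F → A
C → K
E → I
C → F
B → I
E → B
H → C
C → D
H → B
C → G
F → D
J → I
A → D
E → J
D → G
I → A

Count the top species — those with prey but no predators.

Top species (has prey, but nothing eats it): H, E.
Count: 2.

2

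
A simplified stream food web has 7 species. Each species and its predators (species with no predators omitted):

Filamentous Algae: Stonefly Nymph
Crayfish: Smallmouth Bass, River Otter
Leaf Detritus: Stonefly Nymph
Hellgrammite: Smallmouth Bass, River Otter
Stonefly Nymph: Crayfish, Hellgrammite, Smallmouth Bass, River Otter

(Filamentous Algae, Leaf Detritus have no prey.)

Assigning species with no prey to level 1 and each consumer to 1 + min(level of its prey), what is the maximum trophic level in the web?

3

Basal resources (level 1): Filamentous Algae, Leaf Detritus.
Following each consumer down to its lowest-level prey: Filamentous Algae → Stonefly Nymph → Crayfish (levels 1 through 3).
All prey of Crayfish (Stonefly Nymph 2) are at level 2 or above, so Crayfish is at level 1 + 2 = 3.
Every consumer has at least one prey at level 2 or below, so none exceeds level 3.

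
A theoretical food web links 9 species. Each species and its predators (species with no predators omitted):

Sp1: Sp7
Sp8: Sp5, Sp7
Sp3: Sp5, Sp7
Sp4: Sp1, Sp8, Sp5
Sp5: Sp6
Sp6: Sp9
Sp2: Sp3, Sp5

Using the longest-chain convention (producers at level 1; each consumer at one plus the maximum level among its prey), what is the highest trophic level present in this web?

5

Producers (level 1): Sp2, Sp4.
Sp2 → Sp3 → Sp5 → Sp6 → Sp9 gives Sp9 level 5.
No species has a prey at level 5, so no species reaches level 6.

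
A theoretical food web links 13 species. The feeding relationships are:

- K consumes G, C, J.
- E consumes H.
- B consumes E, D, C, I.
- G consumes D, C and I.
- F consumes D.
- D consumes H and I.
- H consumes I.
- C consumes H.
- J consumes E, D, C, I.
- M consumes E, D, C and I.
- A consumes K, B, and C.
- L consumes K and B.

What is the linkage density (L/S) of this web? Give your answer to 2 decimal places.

L/S = 2.23

There are L = 29 links among S = 13 species.
L/S = 29/13 = 2.2308 ≈ 2.23.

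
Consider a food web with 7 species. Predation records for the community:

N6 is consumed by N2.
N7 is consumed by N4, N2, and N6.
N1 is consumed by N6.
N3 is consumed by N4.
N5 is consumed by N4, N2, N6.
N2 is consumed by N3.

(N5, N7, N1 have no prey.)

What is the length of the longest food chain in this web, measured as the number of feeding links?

4 links

One longest chain: N5 → N6 → N2 → N3 → N4.
It has 5 species and 4 links.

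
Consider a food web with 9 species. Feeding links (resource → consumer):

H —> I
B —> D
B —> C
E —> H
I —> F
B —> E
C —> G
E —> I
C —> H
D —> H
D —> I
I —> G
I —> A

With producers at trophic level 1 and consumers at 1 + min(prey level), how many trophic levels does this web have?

4

Producers (level 1): B.
Following each consumer down to its lowest-level prey: B → D → I → F (levels 1 through 4).
All prey of F (I 3) are at level 3 or above, so F is at level 1 + 3 = 4.
Every consumer has at least one prey at level 3 or below, so none exceeds level 4.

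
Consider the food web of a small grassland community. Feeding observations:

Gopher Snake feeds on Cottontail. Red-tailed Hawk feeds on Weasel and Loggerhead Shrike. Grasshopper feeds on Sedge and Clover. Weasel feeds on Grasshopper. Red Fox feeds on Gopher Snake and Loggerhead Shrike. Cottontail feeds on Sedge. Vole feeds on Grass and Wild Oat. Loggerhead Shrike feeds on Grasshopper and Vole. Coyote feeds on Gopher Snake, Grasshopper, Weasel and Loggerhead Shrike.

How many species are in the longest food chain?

4 species

One longest chain: Clover → Grasshopper → Loggerhead Shrike → Red-tailed Hawk.
It has 4 species and 3 links.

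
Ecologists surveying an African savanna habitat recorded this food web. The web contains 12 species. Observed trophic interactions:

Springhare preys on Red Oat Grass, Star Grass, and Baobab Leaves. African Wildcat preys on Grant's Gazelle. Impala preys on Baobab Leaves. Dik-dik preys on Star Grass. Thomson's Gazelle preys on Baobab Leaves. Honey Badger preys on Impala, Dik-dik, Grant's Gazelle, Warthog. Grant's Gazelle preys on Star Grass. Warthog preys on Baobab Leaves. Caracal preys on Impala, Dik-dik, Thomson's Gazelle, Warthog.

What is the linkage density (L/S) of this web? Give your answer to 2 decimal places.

There are L = 17 links among S = 12 species.
L/S = 17/12 = 1.4167 ≈ 1.42.

L/S = 1.42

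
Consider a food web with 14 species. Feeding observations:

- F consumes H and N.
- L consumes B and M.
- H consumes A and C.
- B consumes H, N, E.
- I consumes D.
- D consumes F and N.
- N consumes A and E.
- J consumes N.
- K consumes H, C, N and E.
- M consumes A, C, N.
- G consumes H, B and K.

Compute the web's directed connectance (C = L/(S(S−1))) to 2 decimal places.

C = 0.14

The web has S = 14 species and L = 25 feeding links.
C = L / (S(S−1)) = 25 / 182 = 0.1374 ≈ 0.14.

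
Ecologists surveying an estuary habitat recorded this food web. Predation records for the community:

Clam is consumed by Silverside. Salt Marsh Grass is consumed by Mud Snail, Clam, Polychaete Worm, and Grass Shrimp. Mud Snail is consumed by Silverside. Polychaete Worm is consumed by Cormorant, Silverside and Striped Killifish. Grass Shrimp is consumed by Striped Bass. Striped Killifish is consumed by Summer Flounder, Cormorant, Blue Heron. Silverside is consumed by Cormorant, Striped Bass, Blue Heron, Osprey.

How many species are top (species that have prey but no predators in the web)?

5

Top species (has prey, but nothing eats it): Blue Heron, Osprey, Summer Flounder, Striped Bass, Cormorant.
Count: 5.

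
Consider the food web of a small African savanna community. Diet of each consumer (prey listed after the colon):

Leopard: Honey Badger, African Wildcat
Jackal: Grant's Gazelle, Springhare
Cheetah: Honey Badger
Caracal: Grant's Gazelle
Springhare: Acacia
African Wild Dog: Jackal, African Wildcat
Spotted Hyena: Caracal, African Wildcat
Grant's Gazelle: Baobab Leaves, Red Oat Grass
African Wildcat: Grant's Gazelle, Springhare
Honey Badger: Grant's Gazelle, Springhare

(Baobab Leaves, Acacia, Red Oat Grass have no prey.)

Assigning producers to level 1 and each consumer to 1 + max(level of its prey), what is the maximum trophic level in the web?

Producers (level 1): Baobab Leaves, Acacia, Red Oat Grass.
Baobab Leaves → Grant's Gazelle → Honey Badger → Cheetah gives Cheetah level 4.
No species has a prey at level 4, so no species reaches level 5.

4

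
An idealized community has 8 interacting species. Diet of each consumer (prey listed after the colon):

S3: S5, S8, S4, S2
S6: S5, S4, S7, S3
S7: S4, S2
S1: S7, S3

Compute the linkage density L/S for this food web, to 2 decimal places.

L/S = 1.50

There are L = 12 links among S = 8 species.
L/S = 12/8 = 1.5000 ≈ 1.50.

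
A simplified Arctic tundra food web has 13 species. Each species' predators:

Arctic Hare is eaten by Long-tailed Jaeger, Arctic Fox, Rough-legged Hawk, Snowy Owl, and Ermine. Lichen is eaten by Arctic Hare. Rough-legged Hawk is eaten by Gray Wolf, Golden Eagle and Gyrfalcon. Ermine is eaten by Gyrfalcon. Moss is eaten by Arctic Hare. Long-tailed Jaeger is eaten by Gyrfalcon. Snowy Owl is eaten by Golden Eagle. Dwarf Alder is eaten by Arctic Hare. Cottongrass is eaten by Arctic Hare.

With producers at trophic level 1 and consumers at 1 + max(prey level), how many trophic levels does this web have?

4

Producers (level 1): Dwarf Alder, Lichen, Moss, Cottongrass.
Dwarf Alder → Arctic Hare → Snowy Owl → Golden Eagle gives Golden Eagle level 4.
No species has a prey at level 4, so no species reaches level 5.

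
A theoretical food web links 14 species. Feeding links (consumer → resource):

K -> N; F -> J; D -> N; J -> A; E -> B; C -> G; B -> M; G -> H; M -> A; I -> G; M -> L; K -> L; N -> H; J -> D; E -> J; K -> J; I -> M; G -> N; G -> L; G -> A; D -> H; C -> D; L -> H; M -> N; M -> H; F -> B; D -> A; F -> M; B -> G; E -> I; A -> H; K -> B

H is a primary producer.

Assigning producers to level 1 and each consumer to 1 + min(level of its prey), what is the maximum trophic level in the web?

4

Producers (level 1): H.
Following each consumer down to its lowest-level prey: H → G → B → E (levels 1 through 4).
All prey of E (B 3, J 3, I 3) are at level 3 or above, so E is at level 1 + 3 = 4.
Every consumer has at least one prey at level 3 or below, so none exceeds level 4.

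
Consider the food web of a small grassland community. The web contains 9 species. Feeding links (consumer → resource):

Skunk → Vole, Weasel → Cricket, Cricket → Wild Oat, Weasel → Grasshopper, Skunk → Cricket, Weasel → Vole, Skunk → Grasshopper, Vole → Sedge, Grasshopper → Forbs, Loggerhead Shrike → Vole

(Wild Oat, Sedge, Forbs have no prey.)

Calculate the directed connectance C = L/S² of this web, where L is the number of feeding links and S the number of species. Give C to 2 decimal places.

C = 0.12

The web has S = 9 species and L = 10 feeding links.
C = L / S² = 10 / 81 = 0.1235 ≈ 0.12.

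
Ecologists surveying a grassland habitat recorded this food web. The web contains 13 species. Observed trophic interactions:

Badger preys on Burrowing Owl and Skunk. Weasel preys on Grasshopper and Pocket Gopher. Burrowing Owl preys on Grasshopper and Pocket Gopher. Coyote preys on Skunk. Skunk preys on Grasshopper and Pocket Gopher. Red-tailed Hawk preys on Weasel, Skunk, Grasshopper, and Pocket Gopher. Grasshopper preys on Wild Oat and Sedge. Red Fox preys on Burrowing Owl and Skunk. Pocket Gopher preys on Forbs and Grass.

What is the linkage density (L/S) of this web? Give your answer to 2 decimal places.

L/S = 1.46

There are L = 19 links among S = 13 species.
L/S = 19/13 = 1.4615 ≈ 1.46.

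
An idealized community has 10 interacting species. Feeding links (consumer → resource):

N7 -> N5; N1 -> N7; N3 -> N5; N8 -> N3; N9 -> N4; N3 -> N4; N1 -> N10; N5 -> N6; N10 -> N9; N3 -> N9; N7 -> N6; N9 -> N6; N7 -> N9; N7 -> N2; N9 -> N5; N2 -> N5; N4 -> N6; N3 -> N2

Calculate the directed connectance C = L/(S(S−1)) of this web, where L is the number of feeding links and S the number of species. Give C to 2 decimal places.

The web has S = 10 species and L = 18 feeding links.
C = L / (S(S−1)) = 18 / 90 = 0.2000 ≈ 0.20.

C = 0.20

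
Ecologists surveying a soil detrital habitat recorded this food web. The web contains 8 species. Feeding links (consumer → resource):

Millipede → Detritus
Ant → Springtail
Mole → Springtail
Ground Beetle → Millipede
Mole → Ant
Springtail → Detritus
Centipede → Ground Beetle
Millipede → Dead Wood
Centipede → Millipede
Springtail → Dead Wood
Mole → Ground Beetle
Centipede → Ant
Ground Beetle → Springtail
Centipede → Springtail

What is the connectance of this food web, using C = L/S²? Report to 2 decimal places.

The web has S = 8 species and L = 14 feeding links.
C = L / S² = 14 / 64 = 0.2188 ≈ 0.22.

C = 0.22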